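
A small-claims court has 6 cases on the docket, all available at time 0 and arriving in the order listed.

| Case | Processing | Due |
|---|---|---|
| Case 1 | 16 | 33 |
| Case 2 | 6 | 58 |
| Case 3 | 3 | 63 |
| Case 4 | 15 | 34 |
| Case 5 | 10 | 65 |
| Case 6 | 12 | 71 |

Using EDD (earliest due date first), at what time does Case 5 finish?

50

EDD (increasing due date): Case 1 Case 4 Case 2 Case 3 Case 5 Case 6.
Case 1: 0→16
Case 4: 16→31
Case 2: 31→37
Case 3: 37→40
Case 5: 40→50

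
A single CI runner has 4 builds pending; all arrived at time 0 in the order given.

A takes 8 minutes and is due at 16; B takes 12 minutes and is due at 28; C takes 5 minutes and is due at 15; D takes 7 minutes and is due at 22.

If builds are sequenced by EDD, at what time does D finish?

EDD (increasing due date): C A D B.
C: 0→5
A: 5→13
D: 13→20

20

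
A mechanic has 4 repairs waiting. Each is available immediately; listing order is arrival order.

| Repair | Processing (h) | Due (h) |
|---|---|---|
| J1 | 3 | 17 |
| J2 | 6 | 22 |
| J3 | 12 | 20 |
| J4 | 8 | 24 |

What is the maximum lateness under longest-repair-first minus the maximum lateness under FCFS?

7

LPT (decreasing processing time): J3 J4 J2 J1.
J3: 0→12, due 20, lateness -8
J4: 12→20, due 24, lateness -4
J2: 20→26, due 22, lateness 4
J1: 26→29, due 17, lateness 12
Maximum = 12.
FIFO (arrival order): J1 J2 J3 J4.
J1: 0→3, due 17, lateness -14
J2: 3→9, due 22, lateness -13
J3: 9→21, due 20, lateness 1
J4: 21→29, due 24, lateness 5
Maximum = 5.
Difference = 12 − 5 = 7.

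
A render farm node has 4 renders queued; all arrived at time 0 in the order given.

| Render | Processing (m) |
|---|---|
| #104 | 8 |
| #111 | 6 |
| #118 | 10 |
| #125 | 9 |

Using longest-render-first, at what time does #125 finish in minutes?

LPT (decreasing processing time): #118 #125 #104 #111.
#118: 0→10
#125: 10→19

19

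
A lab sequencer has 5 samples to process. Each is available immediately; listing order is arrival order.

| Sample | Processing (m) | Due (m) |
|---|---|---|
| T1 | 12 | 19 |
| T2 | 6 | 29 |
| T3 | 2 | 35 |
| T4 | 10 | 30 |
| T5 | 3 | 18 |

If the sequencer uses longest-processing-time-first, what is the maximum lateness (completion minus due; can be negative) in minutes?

13

LPT (decreasing processing time): T1 T4 T2 T5 T3.
T1: 0→12, due 19, lateness -7
T4: 12→22, due 30, lateness -8
T2: 22→28, due 29, lateness -1
T5: 28→31, due 18, lateness 13
T3: 31→33, due 35, lateness -2
Maximum = 13.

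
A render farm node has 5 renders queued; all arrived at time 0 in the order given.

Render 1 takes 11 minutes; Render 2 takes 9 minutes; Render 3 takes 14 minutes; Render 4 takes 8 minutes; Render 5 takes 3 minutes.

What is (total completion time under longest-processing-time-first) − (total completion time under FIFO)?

LPT (decreasing processing time): Render 3 Render 1 Render 2 Render 4 Render 5.
Render 3: 0→14
Render 1: 14→25
Render 2: 25→34
Render 4: 34→42
Render 5: 42→45
Sum = 14+25+34+42+45 = 160.
FIFO (arrival order): Render 1 Render 2 Render 3 Render 4 Render 5.
Render 1: 0→11
Render 2: 11→20
Render 3: 20→34
Render 4: 34→42
Render 5: 42→45
Sum = 11+20+34+42+45 = 152.
Difference = 160 − 152 = 8.

8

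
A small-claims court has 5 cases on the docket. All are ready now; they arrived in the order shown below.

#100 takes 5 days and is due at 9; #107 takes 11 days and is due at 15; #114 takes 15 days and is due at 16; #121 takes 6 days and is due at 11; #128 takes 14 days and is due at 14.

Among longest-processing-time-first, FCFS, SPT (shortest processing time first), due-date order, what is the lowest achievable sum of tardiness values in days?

LPT (decreasing processing time): #114 #128 #107 #121 #100.
#114: 0→15, due 16, tardiness 0
#128: 15→29, due 14, tardiness 15
#107: 29→40, due 15, tardiness 25
#121: 40→46, due 11, tardiness 35
#100: 46→51, due 9, tardiness 42
Sum = 0+15+25+35+42 = 117.
FIFO (arrival order): #100 #107 #114 #121 #128.
#100: 0→5, due 9, tardiness 0
#107: 5→16, due 15, tardiness 1
#114: 16→31, due 16, tardiness 15
#121: 31→37, due 11, tardiness 26
#128: 37→51, due 14, tardiness 37
Sum = 0+1+15+26+37 = 79.
SPT (increasing processing time): #100 #121 #107 #128 #114.
#100: 0→5, due 9, tardiness 0
#121: 5→11, due 11, tardiness 0
#107: 11→22, due 15, tardiness 7
#128: 22→36, due 14, tardiness 22
#114: 36→51, due 16, tardiness 35
Sum = 0+0+7+22+35 = 64.
EDD (increasing due date): #100 #121 #128 #107 #114.
#100: 0→5, due 9, tardiness 0
#121: 5→11, due 11, tardiness 0
#128: 11→25, due 14, tardiness 11
#107: 25→36, due 15, tardiness 21
#114: 36→51, due 16, tardiness 35
Sum = 0+0+11+21+35 = 67.
LPT 117, FIFO 79, SPT 64, EDD 67 → minimum 64.

64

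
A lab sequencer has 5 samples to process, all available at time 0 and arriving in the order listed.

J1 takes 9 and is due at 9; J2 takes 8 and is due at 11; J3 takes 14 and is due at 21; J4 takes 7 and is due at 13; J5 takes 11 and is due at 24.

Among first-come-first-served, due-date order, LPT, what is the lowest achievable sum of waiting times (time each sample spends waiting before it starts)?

FIFO (arrival order): J1 J2 J3 J4 J5.
J1: waits 0, runs 0→9
J2: waits 9, runs 9→17
J3: waits 17, runs 17→31
J4: waits 31, runs 31→38
J5: waits 38, runs 38→49
Sum = 0+9+17+31+38 = 95.
EDD (increasing due date): J1 J2 J4 J3 J5.
J1: waits 0, runs 0→9
J2: waits 9, runs 9→17
J4: waits 17, runs 17→24
J3: waits 24, runs 24→38
J5: waits 38, runs 38→49
Sum = 0+9+17+24+38 = 88.
LPT (decreasing processing time): J3 J5 J1 J2 J4.
J3: waits 0, runs 0→14
J5: waits 14, runs 14→25
J1: waits 25, runs 25→34
J2: waits 34, runs 34→42
J4: waits 42, runs 42→49
Sum = 0+14+25+34+42 = 115.
FIFO 95, EDD 88, LPT 115 → minimum 88.

88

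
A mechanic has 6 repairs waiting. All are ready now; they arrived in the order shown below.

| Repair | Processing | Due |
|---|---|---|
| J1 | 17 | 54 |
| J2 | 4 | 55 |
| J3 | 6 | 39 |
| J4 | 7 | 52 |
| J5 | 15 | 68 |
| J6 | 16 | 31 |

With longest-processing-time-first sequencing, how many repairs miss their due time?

LPT (decreasing processing time): J1 J6 J5 J4 J3 J2.
J1: 0→17, due 54, tardiness 0
J6: 17→33, due 31, tardiness 2
J5: 33→48, due 68, tardiness 0
J4: 48→55, due 52, tardiness 3
J3: 55→61, due 39, tardiness 22
J2: 61→65, due 55, tardiness 10
Late repairs: 4.

4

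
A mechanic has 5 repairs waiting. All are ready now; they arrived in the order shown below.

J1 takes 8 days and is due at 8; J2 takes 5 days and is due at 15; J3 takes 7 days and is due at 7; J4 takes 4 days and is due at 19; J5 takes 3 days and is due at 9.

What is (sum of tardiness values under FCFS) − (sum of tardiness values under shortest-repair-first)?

5

FIFO (arrival order): J1 J2 J3 J4 J5.
J1: 0→8, due 8, tardiness 0
J2: 8→13, due 15, tardiness 0
J3: 13→20, due 7, tardiness 13
J4: 20→24, due 19, tardiness 5
J5: 24→27, due 9, tardiness 18
Sum = 0+0+13+5+18 = 36.
SPT (increasing processing time): J5 J4 J2 J3 J1.
J5: 0→3, due 9, tardiness 0
J4: 3→7, due 19, tardiness 0
J2: 7→12, due 15, tardiness 0
J3: 12→19, due 7, tardiness 12
J1: 19→27, due 8, tardiness 19
Sum = 0+0+0+12+19 = 31.
Difference = 36 − 31 = 5.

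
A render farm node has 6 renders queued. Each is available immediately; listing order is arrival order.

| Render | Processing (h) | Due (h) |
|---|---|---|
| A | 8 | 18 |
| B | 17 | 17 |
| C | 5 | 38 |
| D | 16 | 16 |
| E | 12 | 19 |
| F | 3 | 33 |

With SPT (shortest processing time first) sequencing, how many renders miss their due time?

SPT (increasing processing time): F C A E D B.
F: 0→3, due 33, tardiness 0
C: 3→8, due 38, tardiness 0
A: 8→16, due 18, tardiness 0
E: 16→28, due 19, tardiness 9
D: 28→44, due 16, tardiness 28
B: 44→61, due 17, tardiness 44
Late renders: 3.

3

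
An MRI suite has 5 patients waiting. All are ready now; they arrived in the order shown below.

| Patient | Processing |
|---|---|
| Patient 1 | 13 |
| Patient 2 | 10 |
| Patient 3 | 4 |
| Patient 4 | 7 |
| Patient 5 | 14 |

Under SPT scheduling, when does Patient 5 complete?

SPT (increasing processing time): Patient 3 Patient 4 Patient 2 Patient 1 Patient 5.
Patient 3: 0→4
Patient 4: 4→11
Patient 2: 11→21
Patient 1: 21→34
Patient 5: 34→48

48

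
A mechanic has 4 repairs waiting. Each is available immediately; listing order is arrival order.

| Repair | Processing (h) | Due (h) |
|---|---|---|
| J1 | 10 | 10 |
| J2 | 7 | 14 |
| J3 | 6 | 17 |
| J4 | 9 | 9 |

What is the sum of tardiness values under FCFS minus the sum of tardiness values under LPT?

FIFO (arrival order): J1 J2 J3 J4.
J1: 0→10, due 10, tardiness 0
J2: 10→17, due 14, tardiness 3
J3: 17→23, due 17, tardiness 6
J4: 23→32, due 9, tardiness 23
Sum = 0+3+6+23 = 32.
LPT (decreasing processing time): J1 J4 J2 J3.
J1: 0→10, due 10, tardiness 0
J4: 10→19, due 9, tardiness 10
J2: 19→26, due 14, tardiness 12
J3: 26→32, due 17, tardiness 15
Sum = 0+10+12+15 = 37.
Difference = 32 − 37 = -5.

-5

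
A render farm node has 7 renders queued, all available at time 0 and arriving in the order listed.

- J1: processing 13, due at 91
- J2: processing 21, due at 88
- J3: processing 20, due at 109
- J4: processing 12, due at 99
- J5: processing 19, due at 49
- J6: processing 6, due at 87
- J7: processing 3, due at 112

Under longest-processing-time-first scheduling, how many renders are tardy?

LPT (decreasing processing time): J2 J3 J5 J1 J4 J6 J7.
J2: 0→21, due 88, tardiness 0
J3: 21→41, due 109, tardiness 0
J5: 41→60, due 49, tardiness 11
J1: 60→73, due 91, tardiness 0
J4: 73→85, due 99, tardiness 0
J6: 85→91, due 87, tardiness 4
J7: 91→94, due 112, tardiness 0
Late renders: 2.

2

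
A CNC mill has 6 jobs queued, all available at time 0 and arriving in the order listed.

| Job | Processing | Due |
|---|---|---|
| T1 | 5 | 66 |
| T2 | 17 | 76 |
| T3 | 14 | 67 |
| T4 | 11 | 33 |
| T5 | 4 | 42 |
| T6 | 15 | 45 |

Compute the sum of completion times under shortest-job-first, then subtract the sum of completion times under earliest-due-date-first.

-24

SPT (increasing processing time): T5 T1 T4 T3 T6 T2.
T5: 0→4
T1: 4→9
T4: 9→20
T3: 20→34
T6: 34→49
T2: 49→66
Sum = 4+9+20+34+49+66 = 182.
EDD (increasing due date): T4 T5 T6 T1 T3 T2.
T4: 0→11
T5: 11→15
T6: 15→30
T1: 30→35
T3: 35→49
T2: 49→66
Sum = 11+15+30+35+49+66 = 206.
Difference = 182 − 206 = -24.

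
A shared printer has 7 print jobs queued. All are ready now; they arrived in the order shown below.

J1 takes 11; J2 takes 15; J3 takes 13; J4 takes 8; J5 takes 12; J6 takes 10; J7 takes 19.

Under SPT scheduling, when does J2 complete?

69

SPT (increasing processing time): J4 J6 J1 J5 J3 J2 J7.
J4: 0→8
J6: 8→18
J1: 18→29
J5: 29→41
J3: 41→54
J2: 54→69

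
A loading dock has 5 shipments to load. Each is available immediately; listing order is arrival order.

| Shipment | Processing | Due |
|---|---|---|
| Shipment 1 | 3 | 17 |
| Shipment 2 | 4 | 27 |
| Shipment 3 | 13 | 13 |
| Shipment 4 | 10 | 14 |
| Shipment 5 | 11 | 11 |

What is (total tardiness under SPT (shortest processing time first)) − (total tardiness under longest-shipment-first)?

SPT (increasing processing time): Shipment 1 Shipment 2 Shipment 4 Shipment 5 Shipment 3.
Shipment 1: 0→3, due 17, tardiness 0
Shipment 2: 3→7, due 27, tardiness 0
Shipment 4: 7→17, due 14, tardiness 3
Shipment 5: 17→28, due 11, tardiness 17
Shipment 3: 28→41, due 13, tardiness 28
Sum = 0+0+3+17+28 = 48.
LPT (decreasing processing time): Shipment 3 Shipment 5 Shipment 4 Shipment 2 Shipment 1.
Shipment 3: 0→13, due 13, tardiness 0
Shipment 5: 13→24, due 11, tardiness 13
Shipment 4: 24→34, due 14, tardiness 20
Shipment 2: 34→38, due 27, tardiness 11
Shipment 1: 38→41, due 17, tardiness 24
Sum = 0+13+20+11+24 = 68.
Difference = 48 − 68 = -20.

-20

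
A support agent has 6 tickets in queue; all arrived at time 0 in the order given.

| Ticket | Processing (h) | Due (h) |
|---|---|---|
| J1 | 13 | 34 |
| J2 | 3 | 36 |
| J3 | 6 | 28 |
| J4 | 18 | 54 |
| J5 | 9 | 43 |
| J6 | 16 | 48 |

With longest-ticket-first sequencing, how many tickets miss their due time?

4

LPT (decreasing processing time): J4 J6 J1 J5 J3 J2.
J4: 0→18, due 54, tardiness 0
J6: 18→34, due 48, tardiness 0
J1: 34→47, due 34, tardiness 13
J5: 47→56, due 43, tardiness 13
J3: 56→62, due 28, tardiness 34
J2: 62→65, due 36, tardiness 29
Late tickets: 4.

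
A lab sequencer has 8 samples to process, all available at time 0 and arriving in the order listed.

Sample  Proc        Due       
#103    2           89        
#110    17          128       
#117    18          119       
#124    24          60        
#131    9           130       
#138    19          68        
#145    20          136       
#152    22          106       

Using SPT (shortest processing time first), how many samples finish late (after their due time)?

2

SPT (increasing processing time): #103 #131 #110 #117 #138 #145 #152 #124.
#103: 0→2, due 89, tardiness 0
#131: 2→11, due 130, tardiness 0
#110: 11→28, due 128, tardiness 0
#117: 28→46, due 119, tardiness 0
#138: 46→65, due 68, tardiness 0
#145: 65→85, due 136, tardiness 0
#152: 85→107, due 106, tardiness 1
#124: 107→131, due 60, tardiness 71
Late samples: 2.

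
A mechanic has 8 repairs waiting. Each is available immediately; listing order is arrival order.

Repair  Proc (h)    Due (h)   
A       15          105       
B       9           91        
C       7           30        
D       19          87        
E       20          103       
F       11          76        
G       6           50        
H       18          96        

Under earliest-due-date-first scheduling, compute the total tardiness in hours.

0

EDD (increasing due date): C G F D B H E A.
C: 0→7, due 30, tardiness 0
G: 7→13, due 50, tardiness 0
F: 13→24, due 76, tardiness 0
D: 24→43, due 87, tardiness 0
B: 43→52, due 91, tardiness 0
H: 52→70, due 96, tardiness 0
E: 70→90, due 103, tardiness 0
A: 90→105, due 105, tardiness 0
Sum = 0+0+0+0+0+0+0+0 = 0.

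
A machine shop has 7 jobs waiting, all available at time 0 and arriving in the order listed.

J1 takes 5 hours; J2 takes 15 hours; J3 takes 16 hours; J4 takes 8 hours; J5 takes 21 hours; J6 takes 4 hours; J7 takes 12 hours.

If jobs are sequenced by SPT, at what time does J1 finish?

SPT (increasing processing time): J6 J1 J4 J7 J2 J3 J5.
J6: 0→4
J1: 4→9

9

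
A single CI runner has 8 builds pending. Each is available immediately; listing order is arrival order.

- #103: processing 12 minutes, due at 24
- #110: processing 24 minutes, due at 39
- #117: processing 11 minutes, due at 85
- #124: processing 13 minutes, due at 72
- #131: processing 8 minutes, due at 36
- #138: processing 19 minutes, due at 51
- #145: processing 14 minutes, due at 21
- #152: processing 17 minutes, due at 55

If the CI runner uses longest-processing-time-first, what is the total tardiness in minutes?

LPT (decreasing processing time): #110 #138 #152 #145 #124 #103 #117 #131.
#110: 0→24, due 39, tardiness 0
#138: 24→43, due 51, tardiness 0
#152: 43→60, due 55, tardiness 5
#145: 60→74, due 21, tardiness 53
#124: 74→87, due 72, tardiness 15
#103: 87→99, due 24, tardiness 75
#117: 99→110, due 85, tardiness 25
#131: 110→118, due 36, tardiness 82
Sum = 0+0+5+53+15+75+25+82 = 255.

255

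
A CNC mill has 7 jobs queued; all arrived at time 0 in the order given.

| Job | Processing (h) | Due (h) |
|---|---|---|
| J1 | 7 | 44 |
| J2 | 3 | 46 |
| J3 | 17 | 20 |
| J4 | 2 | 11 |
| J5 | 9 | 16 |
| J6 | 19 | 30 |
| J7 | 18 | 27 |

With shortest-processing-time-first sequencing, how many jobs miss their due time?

4

SPT (increasing processing time): J4 J2 J1 J5 J3 J7 J6.
J4: 0→2, due 11, tardiness 0
J2: 2→5, due 46, tardiness 0
J1: 5→12, due 44, tardiness 0
J5: 12→21, due 16, tardiness 5
J3: 21→38, due 20, tardiness 18
J7: 38→56, due 27, tardiness 29
J6: 56→75, due 30, tardiness 45
Late jobs: 4.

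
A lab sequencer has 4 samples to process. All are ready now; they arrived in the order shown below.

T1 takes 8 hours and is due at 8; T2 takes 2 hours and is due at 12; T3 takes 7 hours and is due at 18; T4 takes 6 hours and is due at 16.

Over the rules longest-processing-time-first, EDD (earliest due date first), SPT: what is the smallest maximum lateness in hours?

5

LPT (decreasing processing time): T1 T3 T4 T2.
T1: 0→8, due 8, lateness 0
T3: 8→15, due 18, lateness -3
T4: 15→21, due 16, lateness 5
T2: 21→23, due 12, lateness 11
Maximum = 11.
EDD (increasing due date): T1 T2 T4 T3.
T1: 0→8, due 8, lateness 0
T2: 8→10, due 12, lateness -2
T4: 10→16, due 16, lateness 0
T3: 16→23, due 18, lateness 5
Maximum = 5.
SPT (increasing processing time): T2 T4 T3 T1.
T2: 0→2, due 12, lateness -10
T4: 2→8, due 16, lateness -8
T3: 8→15, due 18, lateness -3
T1: 15→23, due 8, lateness 15
Maximum = 15.
LPT 11, EDD 5, SPT 15 → minimum 5.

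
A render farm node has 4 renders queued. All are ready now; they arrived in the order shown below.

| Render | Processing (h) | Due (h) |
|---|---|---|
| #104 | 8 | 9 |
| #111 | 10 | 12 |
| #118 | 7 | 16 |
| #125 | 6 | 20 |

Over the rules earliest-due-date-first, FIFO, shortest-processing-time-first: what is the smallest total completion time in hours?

EDD (increasing due date): #104 #111 #118 #125.
#104: 0→8
#111: 8→18
#118: 18→25
#125: 25→31
Sum = 8+18+25+31 = 82.
FIFO (arrival order): #104 #111 #118 #125.
#104: 0→8
#111: 8→18
#118: 18→25
#125: 25→31
Sum = 8+18+25+31 = 82.
SPT (increasing processing time): #125 #118 #104 #111.
#125: 0→6
#118: 6→13
#104: 13→21
#111: 21→31
Sum = 6+13+21+31 = 71.
EDD 82, FIFO 82, SPT 71 → minimum 71.

71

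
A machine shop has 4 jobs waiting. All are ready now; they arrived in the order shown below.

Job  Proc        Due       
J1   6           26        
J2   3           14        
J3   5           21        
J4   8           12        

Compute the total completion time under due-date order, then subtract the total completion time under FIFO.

6

EDD (increasing due date): J4 J2 J3 J1.
J4: 0→8
J2: 8→11
J3: 11→16
J1: 16→22
Sum = 8+11+16+22 = 57.
FIFO (arrival order): J1 J2 J3 J4.
J1: 0→6
J2: 6→9
J3: 9→14
J4: 14→22
Sum = 6+9+14+22 = 51.
Difference = 57 − 51 = 6.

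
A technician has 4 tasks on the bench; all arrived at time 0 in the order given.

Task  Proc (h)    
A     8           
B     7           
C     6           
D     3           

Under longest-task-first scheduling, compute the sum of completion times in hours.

68

LPT (decreasing processing time): A B C D.
A: 0→8
B: 8→15
C: 15→21
D: 21→24
Sum = 8+15+21+24 = 68.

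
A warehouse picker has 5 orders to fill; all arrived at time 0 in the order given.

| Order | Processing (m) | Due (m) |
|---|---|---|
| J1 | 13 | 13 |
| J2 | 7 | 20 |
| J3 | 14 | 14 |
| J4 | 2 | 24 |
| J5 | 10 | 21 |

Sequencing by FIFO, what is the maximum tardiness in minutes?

25

FIFO (arrival order): J1 J2 J3 J4 J5.
J1: 0→13, due 13, tardiness 0
J2: 13→20, due 20, tardiness 0
J3: 20→34, due 14, tardiness 20
J4: 34→36, due 24, tardiness 12
J5: 36→46, due 21, tardiness 25
Maximum = 25.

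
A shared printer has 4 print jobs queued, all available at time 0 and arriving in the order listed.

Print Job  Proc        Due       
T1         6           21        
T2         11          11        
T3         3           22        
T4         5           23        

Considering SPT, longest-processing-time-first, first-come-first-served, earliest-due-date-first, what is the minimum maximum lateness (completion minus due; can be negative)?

2

SPT (increasing processing time): T3 T4 T1 T2.
T3: 0→3, due 22, lateness -19
T4: 3→8, due 23, lateness -15
T1: 8→14, due 21, lateness -7
T2: 14→25, due 11, lateness 14
Maximum = 14.
LPT (decreasing processing time): T2 T1 T4 T3.
T2: 0→11, due 11, lateness 0
T1: 11→17, due 21, lateness -4
T4: 17→22, due 23, lateness -1
T3: 22→25, due 22, lateness 3
Maximum = 3.
FIFO (arrival order): T1 T2 T3 T4.
T1: 0→6, due 21, lateness -15
T2: 6→17, due 11, lateness 6
T3: 17→20, due 22, lateness -2
T4: 20→25, due 23, lateness 2
Maximum = 6.
EDD (increasing due date): T2 T1 T3 T4.
T2: 0→11, due 11, lateness 0
T1: 11→17, due 21, lateness -4
T3: 17→20, due 22, lateness -2
T4: 20→25, due 23, lateness 2
Maximum = 2.
SPT 14, LPT 3, FIFO 6, EDD 2 → minimum 2.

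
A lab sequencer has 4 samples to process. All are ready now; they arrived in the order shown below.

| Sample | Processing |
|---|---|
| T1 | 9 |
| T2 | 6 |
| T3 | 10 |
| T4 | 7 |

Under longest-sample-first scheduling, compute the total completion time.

87

LPT (decreasing processing time): T3 T1 T4 T2.
T3: 0→10
T1: 10→19
T4: 19→26
T2: 26→32
Sum = 10+19+26+32 = 87.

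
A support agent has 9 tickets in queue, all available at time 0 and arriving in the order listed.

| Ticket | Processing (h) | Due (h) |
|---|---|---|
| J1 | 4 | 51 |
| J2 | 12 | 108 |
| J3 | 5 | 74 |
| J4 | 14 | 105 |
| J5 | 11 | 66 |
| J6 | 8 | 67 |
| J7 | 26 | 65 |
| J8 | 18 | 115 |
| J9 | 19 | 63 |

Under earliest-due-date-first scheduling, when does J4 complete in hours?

87

EDD (increasing due date): J1 J9 J7 J5 J6 J3 J4 J2 J8.
J1: 0→4
J9: 4→23
J7: 23→49
J5: 49→60
J6: 60→68
J3: 68→73
J4: 73→87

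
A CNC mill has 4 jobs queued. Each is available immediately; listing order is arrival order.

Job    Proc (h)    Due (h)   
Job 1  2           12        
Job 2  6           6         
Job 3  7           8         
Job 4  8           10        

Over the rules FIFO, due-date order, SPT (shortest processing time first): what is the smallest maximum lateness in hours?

FIFO (arrival order): Job 1 Job 2 Job 3 Job 4.
Job 1: 0→2, due 12, lateness -10
Job 2: 2→8, due 6, lateness 2
Job 3: 8→15, due 8, lateness 7
Job 4: 15→23, due 10, lateness 13
Maximum = 13.
EDD (increasing due date): Job 2 Job 3 Job 4 Job 1.
Job 2: 0→6, due 6, lateness 0
Job 3: 6→13, due 8, lateness 5
Job 4: 13→21, due 10, lateness 11
Job 1: 21→23, due 12, lateness 11
Maximum = 11.
SPT (increasing processing time): Job 1 Job 2 Job 3 Job 4.
Job 1: 0→2, due 12, lateness -10
Job 2: 2→8, due 6, lateness 2
Job 3: 8→15, due 8, lateness 7
Job 4: 15→23, due 10, lateness 13
Maximum = 13.
FIFO 13, EDD 11, SPT 13 → minimum 11.

11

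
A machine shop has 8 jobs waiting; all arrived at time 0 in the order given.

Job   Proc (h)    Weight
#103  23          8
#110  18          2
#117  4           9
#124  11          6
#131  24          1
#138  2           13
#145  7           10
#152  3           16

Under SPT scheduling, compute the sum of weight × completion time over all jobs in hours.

SPT (increasing processing time): #138 #152 #117 #145 #124 #110 #103 #131.
#138: finishes 2, weight 13, w·C = 26
#152: finishes 5, weight 16, w·C = 80
#117: finishes 9, weight 9, w·C = 81
#145: finishes 16, weight 10, w·C = 160
#124: finishes 27, weight 6, w·C = 162
#110: finishes 45, weight 2, w·C = 90
#103: finishes 68, weight 8, w·C = 544
#131: finishes 92, weight 1, w·C = 92
Sum = 26+80+81+160+162+90+544+92 = 1235.

1235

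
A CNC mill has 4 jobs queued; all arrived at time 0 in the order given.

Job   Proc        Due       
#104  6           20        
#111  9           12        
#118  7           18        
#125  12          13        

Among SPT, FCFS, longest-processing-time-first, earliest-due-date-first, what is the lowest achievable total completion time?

75

SPT (increasing processing time): #104 #118 #111 #125.
#104: 0→6
#118: 6→13
#111: 13→22
#125: 22→34
Sum = 6+13+22+34 = 75.
FIFO (arrival order): #104 #111 #118 #125.
#104: 0→6
#111: 6→15
#118: 15→22
#125: 22→34
Sum = 6+15+22+34 = 77.
LPT (decreasing processing time): #125 #111 #118 #104.
#125: 0→12
#111: 12→21
#118: 21→28
#104: 28→34
Sum = 12+21+28+34 = 95.
EDD (increasing due date): #111 #125 #118 #104.
#111: 0→9
#125: 9→21
#118: 21→28
#104: 28→34
Sum = 9+21+28+34 = 92.
SPT 75, FIFO 77, LPT 95, EDD 92 → minimum 75.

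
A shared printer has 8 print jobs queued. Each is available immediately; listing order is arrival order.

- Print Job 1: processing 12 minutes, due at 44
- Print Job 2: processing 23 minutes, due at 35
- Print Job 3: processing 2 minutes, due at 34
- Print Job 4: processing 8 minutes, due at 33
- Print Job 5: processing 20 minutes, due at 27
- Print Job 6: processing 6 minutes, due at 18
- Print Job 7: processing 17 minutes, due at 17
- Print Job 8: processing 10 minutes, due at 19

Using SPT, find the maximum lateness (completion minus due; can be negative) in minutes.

63

SPT (increasing processing time): Print Job 3 Print Job 6 Print Job 4 Print Job 8 Print Job 1 Print Job 7 Print Job 5 Print Job 2.
Print Job 3: 0→2, due 34, lateness -32
Print Job 6: 2→8, due 18, lateness -10
Print Job 4: 8→16, due 33, lateness -17
Print Job 8: 16→26, due 19, lateness 7
Print Job 1: 26→38, due 44, lateness -6
Print Job 7: 38→55, due 17, lateness 38
Print Job 5: 55→75, due 27, lateness 48
Print Job 2: 75→98, due 35, lateness 63
Maximum = 63.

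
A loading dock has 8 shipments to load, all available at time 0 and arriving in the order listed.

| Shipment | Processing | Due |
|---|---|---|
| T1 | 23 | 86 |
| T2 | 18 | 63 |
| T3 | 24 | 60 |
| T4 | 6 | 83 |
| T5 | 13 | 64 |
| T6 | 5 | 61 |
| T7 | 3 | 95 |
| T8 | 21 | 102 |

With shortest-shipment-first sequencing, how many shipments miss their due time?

SPT (increasing processing time): T7 T6 T4 T5 T2 T8 T1 T3.
T7: 0→3, due 95, tardiness 0
T6: 3→8, due 61, tardiness 0
T4: 8→14, due 83, tardiness 0
T5: 14→27, due 64, tardiness 0
T2: 27→45, due 63, tardiness 0
T8: 45→66, due 102, tardiness 0
T1: 66→89, due 86, tardiness 3
T3: 89→113, due 60, tardiness 53
Late shipments: 2.

2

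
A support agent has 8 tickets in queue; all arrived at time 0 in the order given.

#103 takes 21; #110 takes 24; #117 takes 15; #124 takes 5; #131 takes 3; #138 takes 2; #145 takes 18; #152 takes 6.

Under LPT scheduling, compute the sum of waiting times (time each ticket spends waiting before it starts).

475

LPT (decreasing processing time): #110 #103 #145 #117 #152 #124 #131 #138.
#110: waits 0, runs 0→24
#103: waits 24, runs 24→45
#145: waits 45, runs 45→63
#117: waits 63, runs 63→78
#152: waits 78, runs 78→84
#124: waits 84, runs 84→89
#131: waits 89, runs 89→92
#138: waits 92, runs 92→94
Sum = 0+24+45+63+78+84+89+92 = 475.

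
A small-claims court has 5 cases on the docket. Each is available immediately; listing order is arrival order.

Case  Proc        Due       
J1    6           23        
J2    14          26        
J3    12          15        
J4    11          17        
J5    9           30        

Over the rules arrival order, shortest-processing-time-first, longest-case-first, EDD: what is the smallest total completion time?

137

FIFO (arrival order): J1 J2 J3 J4 J5.
J1: 0→6
J2: 6→20
J3: 20→32
J4: 32→43
J5: 43→52
Sum = 6+20+32+43+52 = 153.
SPT (increasing processing time): J1 J5 J4 J3 J2.
J1: 0→6
J5: 6→15
J4: 15→26
J3: 26→38
J2: 38→52
Sum = 6+15+26+38+52 = 137.
LPT (decreasing processing time): J2 J3 J4 J5 J1.
J2: 0→14
J3: 14→26
J4: 26→37
J5: 37→46
J1: 46→52
Sum = 14+26+37+46+52 = 175.
EDD (increasing due date): J3 J4 J1 J2 J5.
J3: 0→12
J4: 12→23
J1: 23→29
J2: 29→43
J5: 43→52
Sum = 12+23+29+43+52 = 159.
FIFO 153, SPT 137, LPT 175, EDD 159 → minimum 137.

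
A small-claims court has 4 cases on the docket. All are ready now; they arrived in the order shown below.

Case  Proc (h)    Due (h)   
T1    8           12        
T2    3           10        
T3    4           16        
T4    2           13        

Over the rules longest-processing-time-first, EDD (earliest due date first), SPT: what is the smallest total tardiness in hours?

LPT (decreasing processing time): T1 T3 T2 T4.
T1: 0→8, due 12, tardiness 0
T3: 8→12, due 16, tardiness 0
T2: 12→15, due 10, tardiness 5
T4: 15→17, due 13, tardiness 4
Sum = 0+0+5+4 = 9.
EDD (increasing due date): T2 T1 T4 T3.
T2: 0→3, due 10, tardiness 0
T1: 3→11, due 12, tardiness 0
T4: 11→13, due 13, tardiness 0
T3: 13→17, due 16, tardiness 1
Sum = 0+0+0+1 = 1.
SPT (increasing processing time): T4 T2 T3 T1.
T4: 0→2, due 13, tardiness 0
T2: 2→5, due 10, tardiness 0
T3: 5→9, due 16, tardiness 0
T1: 9→17, due 12, tardiness 5
Sum = 0+0+0+5 = 5.
LPT 9, EDD 1, SPT 5 → minimum 1.

1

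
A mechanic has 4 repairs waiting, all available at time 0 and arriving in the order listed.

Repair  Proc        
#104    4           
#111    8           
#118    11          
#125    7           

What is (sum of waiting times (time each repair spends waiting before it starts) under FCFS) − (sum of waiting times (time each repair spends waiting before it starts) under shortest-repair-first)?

FIFO (arrival order): #104 #111 #118 #125.
#104: waits 0, runs 0→4
#111: waits 4, runs 4→12
#118: waits 12, runs 12→23
#125: waits 23, runs 23→30
Sum = 0+4+12+23 = 39.
SPT (increasing processing time): #104 #125 #111 #118.
#104: waits 0, runs 0→4
#125: waits 4, runs 4→11
#111: waits 11, runs 11→19
#118: waits 19, runs 19→30
Sum = 0+4+11+19 = 34.
Difference = 39 − 34 = 5.

5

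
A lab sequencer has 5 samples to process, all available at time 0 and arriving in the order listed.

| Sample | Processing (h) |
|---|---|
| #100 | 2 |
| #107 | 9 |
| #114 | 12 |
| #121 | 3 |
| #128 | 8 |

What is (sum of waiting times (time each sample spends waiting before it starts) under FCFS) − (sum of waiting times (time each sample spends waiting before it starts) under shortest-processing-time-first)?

20

FIFO (arrival order): #100 #107 #114 #121 #128.
#100: waits 0, runs 0→2
#107: waits 2, runs 2→11
#114: waits 11, runs 11→23
#121: waits 23, runs 23→26
#128: waits 26, runs 26→34
Sum = 0+2+11+23+26 = 62.
SPT (increasing processing time): #100 #121 #128 #107 #114.
#100: waits 0, runs 0→2
#121: waits 2, runs 2→5
#128: waits 5, runs 5→13
#107: waits 13, runs 13→22
#114: waits 22, runs 22→34
Sum = 0+2+5+13+22 = 42.
Difference = 62 − 42 = 20.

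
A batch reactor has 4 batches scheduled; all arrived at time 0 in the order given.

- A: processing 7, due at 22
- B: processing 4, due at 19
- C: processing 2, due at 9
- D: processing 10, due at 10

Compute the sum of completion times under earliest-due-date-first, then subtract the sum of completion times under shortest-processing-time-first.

9

EDD (increasing due date): C D B A.
C: 0→2
D: 2→12
B: 12→16
A: 16→23
Sum = 2+12+16+23 = 53.
SPT (increasing processing time): C B A D.
C: 0→2
B: 2→6
A: 6→13
D: 13→23
Sum = 2+6+13+23 = 44.
Difference = 53 − 44 = 9.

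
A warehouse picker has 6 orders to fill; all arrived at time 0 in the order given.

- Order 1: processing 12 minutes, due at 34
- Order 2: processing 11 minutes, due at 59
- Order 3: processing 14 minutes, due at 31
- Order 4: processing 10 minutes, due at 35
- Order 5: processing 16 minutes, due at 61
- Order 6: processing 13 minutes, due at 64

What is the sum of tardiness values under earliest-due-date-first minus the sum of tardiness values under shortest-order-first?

EDD (increasing due date): Order 3 Order 1 Order 4 Order 2 Order 5 Order 6.
Order 3: 0→14, due 31, tardiness 0
Order 1: 14→26, due 34, tardiness 0
Order 4: 26→36, due 35, tardiness 1
Order 2: 36→47, due 59, tardiness 0
Order 5: 47→63, due 61, tardiness 2
Order 6: 63→76, due 64, tardiness 12
Sum = 0+0+1+0+2+12 = 15.
SPT (increasing processing time): Order 4 Order 2 Order 1 Order 6 Order 3 Order 5.
Order 4: 0→10, due 35, tardiness 0
Order 2: 10→21, due 59, tardiness 0
Order 1: 21→33, due 34, tardiness 0
Order 6: 33→46, due 64, tardiness 0
Order 3: 46→60, due 31, tardiness 29
Order 5: 60→76, due 61, tardiness 15
Sum = 0+0+0+0+29+15 = 44.
Difference = 15 − 44 = -29.

-29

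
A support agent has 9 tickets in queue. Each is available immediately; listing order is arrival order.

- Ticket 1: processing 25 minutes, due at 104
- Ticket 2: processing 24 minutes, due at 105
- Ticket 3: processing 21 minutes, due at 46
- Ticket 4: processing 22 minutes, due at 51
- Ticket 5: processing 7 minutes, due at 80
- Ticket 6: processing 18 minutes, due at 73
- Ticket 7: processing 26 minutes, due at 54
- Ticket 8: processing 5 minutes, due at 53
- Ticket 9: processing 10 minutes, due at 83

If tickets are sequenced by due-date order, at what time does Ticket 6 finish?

92

EDD (increasing due date): Ticket 3 Ticket 4 Ticket 8 Ticket 7 Ticket 6 Ticket 5 Ticket 9 Ticket 1 Ticket 2.
Ticket 3: 0→21
Ticket 4: 21→43
Ticket 8: 43→48
Ticket 7: 48→74
Ticket 6: 74→92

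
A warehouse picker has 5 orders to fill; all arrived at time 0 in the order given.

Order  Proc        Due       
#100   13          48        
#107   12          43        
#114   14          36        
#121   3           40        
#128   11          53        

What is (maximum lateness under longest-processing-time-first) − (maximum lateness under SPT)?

LPT (decreasing processing time): #114 #100 #107 #128 #121.
#114: 0→14, due 36, lateness -22
#100: 14→27, due 48, lateness -21
#107: 27→39, due 43, lateness -4
#128: 39→50, due 53, lateness -3
#121: 50→53, due 40, lateness 13
Maximum = 13.
SPT (increasing processing time): #121 #128 #107 #100 #114.
#121: 0→3, due 40, lateness -37
#128: 3→14, due 53, lateness -39
#107: 14→26, due 43, lateness -17
#100: 26→39, due 48, lateness -9
#114: 39→53, due 36, lateness 17
Maximum = 17.
Difference = 13 − 17 = -4.

-4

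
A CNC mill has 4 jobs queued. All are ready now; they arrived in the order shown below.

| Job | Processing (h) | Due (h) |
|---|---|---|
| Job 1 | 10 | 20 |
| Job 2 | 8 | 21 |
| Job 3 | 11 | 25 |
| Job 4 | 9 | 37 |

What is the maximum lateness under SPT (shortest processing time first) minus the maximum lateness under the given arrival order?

9

SPT (increasing processing time): Job 2 Job 4 Job 1 Job 3.
Job 2: 0→8, due 21, lateness -13
Job 4: 8→17, due 37, lateness -20
Job 1: 17→27, due 20, lateness 7
Job 3: 27→38, due 25, lateness 13
Maximum = 13.
FIFO (arrival order): Job 1 Job 2 Job 3 Job 4.
Job 1: 0→10, due 20, lateness -10
Job 2: 10→18, due 21, lateness -3
Job 3: 18→29, due 25, lateness 4
Job 4: 29→38, due 37, lateness 1
Maximum = 4.
Difference = 13 − 4 = 9.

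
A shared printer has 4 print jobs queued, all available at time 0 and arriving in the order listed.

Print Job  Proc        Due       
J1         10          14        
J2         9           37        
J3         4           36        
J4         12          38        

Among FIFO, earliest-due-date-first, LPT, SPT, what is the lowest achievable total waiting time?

FIFO (arrival order): J1 J2 J3 J4.
J1: waits 0, runs 0→10
J2: waits 10, runs 10→19
J3: waits 19, runs 19→23
J4: waits 23, runs 23→35
Sum = 0+10+19+23 = 52.
EDD (increasing due date): J1 J3 J2 J4.
J1: waits 0, runs 0→10
J3: waits 10, runs 10→14
J2: waits 14, runs 14→23
J4: waits 23, runs 23→35
Sum = 0+10+14+23 = 47.
LPT (decreasing processing time): J4 J1 J2 J3.
J4: waits 0, runs 0→12
J1: waits 12, runs 12→22
J2: waits 22, runs 22→31
J3: waits 31, runs 31→35
Sum = 0+12+22+31 = 65.
SPT (increasing processing time): J3 J2 J1 J4.
J3: waits 0, runs 0→4
J2: waits 4, runs 4→13
J1: waits 13, runs 13→23
J4: waits 23, runs 23→35
Sum = 0+4+13+23 = 40.
FIFO 52, EDD 47, LPT 65, SPT 40 → minimum 40.

40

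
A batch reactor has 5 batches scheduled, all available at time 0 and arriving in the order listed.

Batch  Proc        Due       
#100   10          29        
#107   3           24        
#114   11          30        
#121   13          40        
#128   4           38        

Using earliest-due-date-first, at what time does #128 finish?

28

EDD (increasing due date): #107 #100 #114 #128 #121.
#107: 0→3
#100: 3→13
#114: 13→24
#128: 24→28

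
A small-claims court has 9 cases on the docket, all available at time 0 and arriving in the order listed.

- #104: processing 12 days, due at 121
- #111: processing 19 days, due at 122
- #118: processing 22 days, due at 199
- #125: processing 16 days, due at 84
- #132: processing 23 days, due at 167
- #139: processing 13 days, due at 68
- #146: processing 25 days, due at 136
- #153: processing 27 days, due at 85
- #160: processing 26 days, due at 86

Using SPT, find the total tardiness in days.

SPT (increasing processing time): #104 #139 #125 #111 #118 #132 #146 #160 #153.
#104: 0→12, due 121, tardiness 0
#139: 12→25, due 68, tardiness 0
#125: 25→41, due 84, tardiness 0
#111: 41→60, due 122, tardiness 0
#118: 60→82, due 199, tardiness 0
#132: 82→105, due 167, tardiness 0
#146: 105→130, due 136, tardiness 0
#160: 130→156, due 86, tardiness 70
#153: 156→183, due 85, tardiness 98
Sum = 0+0+0+0+0+0+0+70+98 = 168.

168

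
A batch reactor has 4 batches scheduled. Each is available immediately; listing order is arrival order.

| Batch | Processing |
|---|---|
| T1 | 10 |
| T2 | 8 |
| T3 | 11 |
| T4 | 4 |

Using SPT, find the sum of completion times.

71

SPT (increasing processing time): T4 T2 T1 T3.
T4: 0→4
T2: 4→12
T1: 12→22
T3: 22→33
Sum = 4+12+22+33 = 71.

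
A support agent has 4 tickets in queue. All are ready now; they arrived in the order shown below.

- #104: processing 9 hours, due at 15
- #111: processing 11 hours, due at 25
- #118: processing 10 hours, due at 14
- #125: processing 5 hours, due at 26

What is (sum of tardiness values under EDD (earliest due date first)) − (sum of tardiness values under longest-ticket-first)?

EDD (increasing due date): #118 #104 #111 #125.
#118: 0→10, due 14, tardiness 0
#104: 10→19, due 15, tardiness 4
#111: 19→30, due 25, tardiness 5
#125: 30→35, due 26, tardiness 9
Sum = 0+4+5+9 = 18.
LPT (decreasing processing time): #111 #118 #104 #125.
#111: 0→11, due 25, tardiness 0
#118: 11→21, due 14, tardiness 7
#104: 21→30, due 15, tardiness 15
#125: 30→35, due 26, tardiness 9
Sum = 0+7+15+9 = 31.
Difference = 18 − 31 = -13.

-13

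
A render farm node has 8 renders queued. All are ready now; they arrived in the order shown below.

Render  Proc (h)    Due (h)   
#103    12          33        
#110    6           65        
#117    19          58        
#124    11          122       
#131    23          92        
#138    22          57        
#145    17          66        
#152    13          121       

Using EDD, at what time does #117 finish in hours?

53

EDD (increasing due date): #103 #138 #117 #110 #145 #131 #152 #124.
#103: 0→12
#138: 12→34
#117: 34→53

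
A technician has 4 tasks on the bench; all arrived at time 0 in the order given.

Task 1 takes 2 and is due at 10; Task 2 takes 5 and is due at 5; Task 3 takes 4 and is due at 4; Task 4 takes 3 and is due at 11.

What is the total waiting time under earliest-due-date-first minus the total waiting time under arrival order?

4

EDD (increasing due date): Task 3 Task 2 Task 1 Task 4.
Task 3: waits 0, runs 0→4
Task 2: waits 4, runs 4→9
Task 1: waits 9, runs 9→11
Task 4: waits 11, runs 11→14
Sum = 0+4+9+11 = 24.
FIFO (arrival order): Task 1 Task 2 Task 3 Task 4.
Task 1: waits 0, runs 0→2
Task 2: waits 2, runs 2→7
Task 3: waits 7, runs 7→11
Task 4: waits 11, runs 11→14
Sum = 0+2+7+11 = 20.
Difference = 24 − 20 = 4.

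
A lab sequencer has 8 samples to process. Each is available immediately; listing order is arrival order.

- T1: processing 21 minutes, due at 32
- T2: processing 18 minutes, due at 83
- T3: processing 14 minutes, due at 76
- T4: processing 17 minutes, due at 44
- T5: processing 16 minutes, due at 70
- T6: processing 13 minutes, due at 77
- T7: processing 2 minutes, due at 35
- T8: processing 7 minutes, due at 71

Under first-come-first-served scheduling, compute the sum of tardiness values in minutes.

FIFO (arrival order): T1 T2 T3 T4 T5 T6 T7 T8.
T1: 0→21, due 32, tardiness 0
T2: 21→39, due 83, tardiness 0
T3: 39→53, due 76, tardiness 0
T4: 53→70, due 44, tardiness 26
T5: 70→86, due 70, tardiness 16
T6: 86→99, due 77, tardiness 22
T7: 99→101, due 35, tardiness 66
T8: 101→108, due 71, tardiness 37
Sum = 0+0+0+26+16+22+66+37 = 167.

167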